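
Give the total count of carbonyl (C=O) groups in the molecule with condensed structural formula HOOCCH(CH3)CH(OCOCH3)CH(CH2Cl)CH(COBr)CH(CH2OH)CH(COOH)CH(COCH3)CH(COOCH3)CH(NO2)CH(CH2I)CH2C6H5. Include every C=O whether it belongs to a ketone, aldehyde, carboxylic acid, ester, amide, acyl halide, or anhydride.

6

HOOC: carboxylic acid, 1 C=O (running total 1).
CH(OCOCH3): ester, 1 C=O (running total 2).
CH(COBr): acyl halide, 1 C=O (running total 3).
CH(COOH): carboxylic acid, 1 C=O (running total 4).
CH(COCH3): ketone, 1 C=O (running total 5).
CH(COOCH3): ester, 1 C=O (running total 6).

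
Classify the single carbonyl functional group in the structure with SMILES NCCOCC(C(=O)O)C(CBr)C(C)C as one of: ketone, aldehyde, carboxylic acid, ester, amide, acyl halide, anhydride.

The carbonyl is in the CH(COOH) segment: pendant –COOH: carbonyl C bonded to C and –OH → carboxylic acid.

carboxylic acid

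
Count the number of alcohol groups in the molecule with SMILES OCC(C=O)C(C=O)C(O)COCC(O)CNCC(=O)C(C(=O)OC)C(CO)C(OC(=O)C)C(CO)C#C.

Working along the chain:
  HOCH2: HO– on an sp³ carbon → alcohol.
  CH(CHO): pendant –CHO: carbonyl C bonded to C and H → aldehyde.
  CH(CHO): pendant –CHO: carbonyl C bonded to C and H → aldehyde.
  CH(OH): –OH on an sp³ carbon → alcohol (secondary).
  CH2OCH2: C–O–C with sp³ carbons on both sides and no adjacent C=O → ether.
  CH(OH): –OH on an sp³ carbon → alcohol (secondary).
  CH2NHCH2: C–N–C with sp³ carbons and no adjacent C=O → amine (secondary).
  CO: –C(=O)– with carbon on both sides → ketone.
  CH(COOCH3): pendant –COOCH3: carbonyl C bonded to C and –OCH3 → ester.
  CH(CH2OH): pendant –CH2OH on an sp³ backbone C → alcohol.
  CH(OCOCH3): pendant –OC(=O)CH3: an acyloxy group → ester.
  CH(CH2OH): pendant –CH2OH on an sp³ backbone C → alcohol.
  C≡CH: C≡C triple bond → alkyne.
Alcohol appears at: HOCH2, CH(OH), CH(OH), CH(CH2OH), CH(CH2OH) → 5.

5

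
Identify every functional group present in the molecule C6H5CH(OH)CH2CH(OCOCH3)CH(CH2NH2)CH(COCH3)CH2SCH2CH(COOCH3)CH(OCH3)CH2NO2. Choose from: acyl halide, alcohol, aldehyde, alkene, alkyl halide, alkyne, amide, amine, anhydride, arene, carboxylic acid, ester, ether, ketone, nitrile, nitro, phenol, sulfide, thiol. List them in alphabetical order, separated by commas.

alcohol, amine, arene, ester, ether, ketone, nitro, sulfide

Reading the structure from left to right:
  C6H5: C6H5– phenyl ring → arene.
  CH(OH): –OH on an sp³ carbon → alcohol (secondary).
  CH(OCOCH3): pendant –OC(=O)CH3: an acyloxy group → ester.
  CH(CH2NH2): pendant –CH2NH2: N on sp³ C, no adjacent C=O → amine.
  CH(COCH3): pendant –COCH3: carbonyl C bonded to two carbons → ketone.
  CH2SCH2: C–S–C linkage → sulfide (thioether).
  CH(COOCH3): pendant –COOCH3: carbonyl C bonded to C and –OCH3 → ester.
  CH(OCH3): pendant –OCH3: C–O–C with sp³ C, no adjacent C=O → ether.
  CH2NO2: –NO2 on carbon → nitro group.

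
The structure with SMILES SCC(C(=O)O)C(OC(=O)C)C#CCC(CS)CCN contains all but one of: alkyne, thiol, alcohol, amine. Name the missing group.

thiol: present (HSCH2 — –SH on an sp³ carbon → thiol).
alkyne: present (C≡C — C≡C triple bond → alkyne).
amine: present (CH2NH2 — –NH2 on an sp³ carbon with no adjacent C=O → amine).
alcohol: absent. In CH(COOH), the –OH sits on a carbonyl carbon, making it part of a carboxylic acid, not an alcohol.

alcohol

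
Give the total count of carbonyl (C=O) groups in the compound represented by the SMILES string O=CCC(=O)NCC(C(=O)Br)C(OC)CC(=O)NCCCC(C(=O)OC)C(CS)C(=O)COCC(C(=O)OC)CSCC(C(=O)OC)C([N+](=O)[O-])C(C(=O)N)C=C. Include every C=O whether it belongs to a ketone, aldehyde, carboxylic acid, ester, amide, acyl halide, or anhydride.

OHC: aldehyde, 1 C=O (running total 1).
CH2CONHCH2: amide, 1 C=O (running total 2).
CH(COBr): acyl halide, 1 C=O (running total 3).
CH2CONHCH2: amide, 1 C=O (running total 4).
CH(COOCH3): ester, 1 C=O (running total 5).
CO: ketone, 1 C=O (running total 6).
CH(COOCH3): ester, 1 C=O (running total 7).
CH(COOCH3): ester, 1 C=O (running total 8).
CH(CONH2): amide, 1 C=O (running total 9).

9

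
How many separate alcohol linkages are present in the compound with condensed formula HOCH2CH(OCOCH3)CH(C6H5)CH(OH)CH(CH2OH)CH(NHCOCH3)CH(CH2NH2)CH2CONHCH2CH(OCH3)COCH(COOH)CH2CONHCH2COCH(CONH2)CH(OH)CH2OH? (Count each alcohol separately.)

5

Working along the chain:
  HOCH2: HO– on an sp³ carbon → alcohol.
  CH(OCOCH3): pendant –OC(=O)CH3: an acyloxy group → ester.
  CH(C6H5): pendant –C6H5: benzene ring → arene.
  CH(OH): –OH on an sp³ carbon → alcohol (secondary).
  CH(CH2OH): pendant –CH2OH on an sp³ backbone C → alcohol.
  CH(NHCOCH3): pendant –NHC(=O)CH3: N bonded to a carbonyl → amide (not amine).
  CH(CH2NH2): pendant –CH2NH2: N on sp³ C, no adjacent C=O → amine.
  CH2CONHCH2: –C(=O)–N– linkage → amide (the N is not an amine).
  CH(OCH3): pendant –OCH3: C–O–C with sp³ C, no adjacent C=O → ether.
  CO: –C(=O)– with carbon on both sides → ketone.
  CH(COOH): pendant –COOH: carbonyl C bonded to C and –OH → carboxylic acid.
  CH2CONHCH2: –C(=O)–N– linkage → amide (the N is not an amine).
  CO: –C(=O)– with carbon on both sides → ketone.
  CH(CONH2): pendant –CONH2: carbonyl C bonded to C and N → amide.
  CH(OH): –OH on an sp³ carbon → alcohol (secondary).
  CH2OH: –OH on an sp³ carbon → alcohol.
Alcohol appears at: HOCH2, CH(OH), CH(CH2OH), CH(OH), CH2OH → 5.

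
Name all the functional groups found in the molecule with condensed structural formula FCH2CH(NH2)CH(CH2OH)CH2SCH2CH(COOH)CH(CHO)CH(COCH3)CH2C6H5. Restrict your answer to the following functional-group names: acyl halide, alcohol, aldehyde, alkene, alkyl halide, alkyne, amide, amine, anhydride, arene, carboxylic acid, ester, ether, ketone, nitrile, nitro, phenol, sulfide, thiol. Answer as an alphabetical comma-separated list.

alcohol, aldehyde, alkyl halide, amine, arene, carboxylic acid, ketone, sulfide

Taking each segment in turn:
  FCH2: halogen on an sp³ carbon → alkyl halide.
  CH(NH2): –NH2 on an sp³ carbon with no adjacent C=O → amine.
  CH(CH2OH): pendant –CH2OH on an sp³ backbone C → alcohol.
  CH2SCH2: C–S–C linkage → sulfide (thioether).
  CH(COOH): pendant –COOH: carbonyl C bonded to C and –OH → carboxylic acid.
  CH(CHO): pendant –CHO: carbonyl C bonded to C and H → aldehyde.
  CH(COCH3): pendant –COCH3: carbonyl C bonded to two carbons → ketone.
  C6H5: –C6H5 phenyl ring → arene.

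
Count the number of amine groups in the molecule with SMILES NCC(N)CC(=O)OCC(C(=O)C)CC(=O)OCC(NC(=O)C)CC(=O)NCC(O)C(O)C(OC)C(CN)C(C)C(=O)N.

3

–NH2 on an sp³ carbon with no adjacent C=O → amine.
–NH2 on an sp³ carbon with no adjacent C=O → amine.
–C(=O)–O–C with C on the carbonyl side → ester.
pendant –COCH3: carbonyl C bonded to two carbons → ketone.
–C(=O)–O–C with C on the carbonyl side → ester.
pendant –NHC(=O)CH3: N bonded to a carbonyl → amide (not amine).
–C(=O)–N– linkage → amide (the N is not an amine).
–OH on an sp³ carbon → alcohol (secondary).
–OH on an sp³ carbon → alcohol (secondary).
pendant –OCH3: C–O–C with sp³ C, no adjacent C=O → ether.
pendant –CH2NH2: N on sp³ C, no adjacent C=O → amine.
–C(=O)NH2: carbonyl C bonded to C and to N → amide (the N is not a separate amine).
Amine appears at: H2NCH2, CH(NH2), CH(CH2NH2) → 3.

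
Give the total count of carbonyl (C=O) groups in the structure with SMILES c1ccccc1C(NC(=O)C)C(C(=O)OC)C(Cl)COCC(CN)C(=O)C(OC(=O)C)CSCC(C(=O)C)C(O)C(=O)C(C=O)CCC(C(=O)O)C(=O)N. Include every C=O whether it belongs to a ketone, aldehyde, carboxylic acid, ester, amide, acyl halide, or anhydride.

9

CH(NHCOCH3): amide, 1 C=O (running total 1).
CH(COOCH3): ester, 1 C=O (running total 2).
CO: ketone, 1 C=O (running total 3).
CH(OCOCH3): ester, 1 C=O (running total 4).
CH(COCH3): ketone, 1 C=O (running total 5).
CO: ketone, 1 C=O (running total 6).
CH(CHO): aldehyde, 1 C=O (running total 7).
CH(COOH): carboxylic acid, 1 C=O (running total 8).
CONH2: amide, 1 C=O (running total 9).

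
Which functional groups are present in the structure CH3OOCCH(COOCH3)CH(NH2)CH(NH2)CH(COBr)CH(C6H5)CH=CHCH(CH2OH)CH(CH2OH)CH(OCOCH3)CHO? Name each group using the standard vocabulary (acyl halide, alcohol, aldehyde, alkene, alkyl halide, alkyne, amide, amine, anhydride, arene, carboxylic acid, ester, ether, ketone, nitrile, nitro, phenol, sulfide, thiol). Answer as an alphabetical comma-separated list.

acyl halide, alcohol, aldehyde, alkene, amine, arene, ester

Working along the chain:
  CH3OOC: CH3O–C(=O)–: carbonyl C bonded to C and to –OCH3 → ester (not ketone + ether).
  CH(COOCH3): pendant –COOCH3: carbonyl C bonded to C and –OCH3 → ester.
  CH(NH2): –NH2 on an sp³ carbon with no adjacent C=O → amine.
  CH(NH2): –NH2 on an sp³ carbon with no adjacent C=O → amine.
  CH(COBr): pendant –C(=O)X: carbonyl C bonded to C and halogen → acyl halide.
  CH(C6H5): pendant –C6H5: benzene ring → arene.
  CH=CH: C=C double bond → alkene.
  CH(CH2OH): pendant –CH2OH on an sp³ backbone C → alcohol.
  CH(CH2OH): pendant –CH2OH on an sp³ backbone C → alcohol.
  CH(OCOCH3): pendant –OC(=O)CH3: an acyloxy group → ester.
  CHO: terminal –CHO: carbonyl C bonded to H and C → aldehyde.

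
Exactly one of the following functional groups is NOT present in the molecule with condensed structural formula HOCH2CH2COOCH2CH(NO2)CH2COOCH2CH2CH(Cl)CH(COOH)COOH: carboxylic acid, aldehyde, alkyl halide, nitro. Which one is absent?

aldehyde

carboxylic acid: present (CH(COOH) — pendant –COOH: carbonyl C bonded to C and –OH → carboxylic acid).
nitro: present (CH(NO2) — –NO2 on an sp³ carbon → nitro (the N=O is not a carbonyl)).
alkyl halide: present (CH(Cl) — halogen on an sp³ carbon → alkyl halide).
aldehyde: absent. In each of CH(COOH) and COOH, the carbonyl carbon bears –OH, not –H, so it is a carboxylic acid.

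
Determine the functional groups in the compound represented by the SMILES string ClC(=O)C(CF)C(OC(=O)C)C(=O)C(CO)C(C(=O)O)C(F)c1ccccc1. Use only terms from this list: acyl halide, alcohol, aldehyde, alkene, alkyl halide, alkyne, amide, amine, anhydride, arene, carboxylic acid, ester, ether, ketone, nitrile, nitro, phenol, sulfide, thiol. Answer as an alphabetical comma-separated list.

acyl halide, alcohol, alkyl halide, arene, carboxylic acid, ester, ketone

Taking each segment in turn:
  ClCO: –C(=O)Cl: carbonyl C bonded to C and to a halogen → acyl halide (not alkyl halide).
  CH(CH2F): pendant –CH2X: halogen on sp³ carbon → alkyl halide.
  CH(OCOCH3): pendant –OC(=O)CH3: an acyloxy group → ester.
  CO: –C(=O)– with carbon on both sides → ketone.
  CH(CH2OH): pendant –CH2OH on an sp³ backbone C → alcohol.
  CH(COOH): pendant –COOH: carbonyl C bonded to C and –OH → carboxylic acid.
  CH(F): halogen on an sp³ carbon → alkyl halide.
  C6H5: –C6H5 phenyl ring → arene.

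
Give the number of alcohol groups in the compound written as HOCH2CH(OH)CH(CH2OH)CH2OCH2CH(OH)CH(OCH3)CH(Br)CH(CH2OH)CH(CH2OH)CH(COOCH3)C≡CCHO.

6

Taking each segment in turn:
  HOCH2: HO– on an sp³ carbon → alcohol.
  CH(OH): –OH on an sp³ carbon → alcohol (secondary).
  CH(CH2OH): pendant –CH2OH on an sp³ backbone C → alcohol.
  CH2OCH2: C–O–C with sp³ carbons on both sides and no adjacent C=O → ether.
  CH(OH): –OH on an sp³ carbon → alcohol (secondary).
  CH(OCH3): pendant –OCH3: C–O–C with sp³ C, no adjacent C=O → ether.
  CH(Br): halogen on an sp³ carbon → alkyl halide.
  CH(CH2OH): pendant –CH2OH on an sp³ backbone C → alcohol.
  CH(CH2OH): pendant –CH2OH on an sp³ backbone C → alcohol.
  CH(COOCH3): pendant –COOCH3: carbonyl C bonded to C and –OCH3 → ester.
  C≡C: C≡C triple bond → alkyne.
  CHO: terminal –CHO: carbonyl C bonded to H and C → aldehyde.
Alcohol appears at: HOCH2, CH(OH), CH(CH2OH), CH(OH), CH(CH2OH), CH(CH2OH) → 6.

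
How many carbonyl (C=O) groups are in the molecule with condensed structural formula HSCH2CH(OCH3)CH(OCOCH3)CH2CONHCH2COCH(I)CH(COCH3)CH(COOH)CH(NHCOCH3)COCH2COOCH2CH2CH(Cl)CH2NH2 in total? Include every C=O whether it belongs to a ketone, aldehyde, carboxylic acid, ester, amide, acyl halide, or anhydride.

8

CH(OCOCH3): ester, 1 C=O (running total 1).
CH2CONHCH2: amide, 1 C=O (running total 2).
CO: ketone, 1 C=O (running total 3).
CH(COCH3): ketone, 1 C=O (running total 4).
CH(COOH): carboxylic acid, 1 C=O (running total 5).
CH(NHCOCH3): amide, 1 C=O (running total 6).
CO: ketone, 1 C=O (running total 7).
CH2COOCH2: ester, 1 C=O (running total 8).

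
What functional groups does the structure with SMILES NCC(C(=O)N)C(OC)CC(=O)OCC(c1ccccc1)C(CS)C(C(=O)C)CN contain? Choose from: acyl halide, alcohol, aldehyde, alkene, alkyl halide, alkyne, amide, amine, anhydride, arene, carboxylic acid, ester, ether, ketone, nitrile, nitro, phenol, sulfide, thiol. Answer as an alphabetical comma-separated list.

amide, amine, arene, ester, ether, ketone, thiol

Working along the chain:
  H2NCH2: –NH2 on an sp³ carbon with no adjacent C=O → amine.
  CH(CONH2): pendant –CONH2: carbonyl C bonded to C and N → amide.
  CH(OCH3): pendant –OCH3: C–O–C with sp³ C, no adjacent C=O → ether.
  CH2COOCH2: –C(=O)–O–C with C on the carbonyl side → ester.
  CH(C6H5): pendant –C6H5: benzene ring → arene.
  CH(CH2SH): pendant –CH2SH → thiol.
  CH(COCH3): pendant –COCH3: carbonyl C bonded to two carbons → ketone.
  CH2NH2: –NH2 on an sp³ carbon with no adjacent C=O → amine.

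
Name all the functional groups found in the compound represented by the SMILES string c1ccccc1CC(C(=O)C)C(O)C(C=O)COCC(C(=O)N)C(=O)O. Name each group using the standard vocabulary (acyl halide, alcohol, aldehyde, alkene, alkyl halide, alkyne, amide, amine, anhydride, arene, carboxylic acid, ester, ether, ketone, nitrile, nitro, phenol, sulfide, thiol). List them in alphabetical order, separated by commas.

alcohol, aldehyde, amide, arene, carboxylic acid, ether, ketone

Taking each segment in turn:
  C6H5: C6H5– phenyl ring → arene.
  CH(COCH3): pendant –COCH3: carbonyl C bonded to two carbons → ketone.
  CH(OH): –OH on an sp³ carbon → alcohol (secondary).
  CH(CHO): pendant –CHO: carbonyl C bonded to C and H → aldehyde.
  CH2OCH2: C–O–C with sp³ carbons on both sides and no adjacent C=O → ether.
  CH(CONH2): pendant –CONH2: carbonyl C bonded to C and N → amide.
  COOH: –COOH: carbonyl C bonded to –OH and C → carboxylic acid (the –OH is not a separate alcohol).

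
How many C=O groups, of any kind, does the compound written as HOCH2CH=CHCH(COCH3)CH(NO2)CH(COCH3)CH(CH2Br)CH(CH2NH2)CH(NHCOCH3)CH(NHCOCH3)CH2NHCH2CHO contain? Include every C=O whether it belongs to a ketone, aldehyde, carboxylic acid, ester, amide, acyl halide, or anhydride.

5

CH(COCH3): ketone, 1 C=O (running total 1).
CH(COCH3): ketone, 1 C=O (running total 2).
CH(NHCOCH3): amide, 1 C=O (running total 3).
CH(NHCOCH3): amide, 1 C=O (running total 4).
CHO: aldehyde, 1 C=O (running total 5).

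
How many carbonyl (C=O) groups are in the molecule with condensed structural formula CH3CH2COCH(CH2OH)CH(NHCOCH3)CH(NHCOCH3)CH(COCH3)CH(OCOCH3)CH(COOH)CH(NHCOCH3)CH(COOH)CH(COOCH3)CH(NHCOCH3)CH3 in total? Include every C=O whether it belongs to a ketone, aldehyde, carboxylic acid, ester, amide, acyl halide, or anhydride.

10

CO: ketone, 1 C=O (running total 1).
CH(NHCOCH3): amide, 1 C=O (running total 2).
CH(NHCOCH3): amide, 1 C=O (running total 3).
CH(COCH3): ketone, 1 C=O (running total 4).
CH(OCOCH3): ester, 1 C=O (running total 5).
CH(COOH): carboxylic acid, 1 C=O (running total 6).
CH(NHCOCH3): amide, 1 C=O (running total 7).
CH(COOH): carboxylic acid, 1 C=O (running total 8).
CH(COOCH3): ester, 1 C=O (running total 9).
CH(NHCOCH3): amide, 1 C=O (running total 10).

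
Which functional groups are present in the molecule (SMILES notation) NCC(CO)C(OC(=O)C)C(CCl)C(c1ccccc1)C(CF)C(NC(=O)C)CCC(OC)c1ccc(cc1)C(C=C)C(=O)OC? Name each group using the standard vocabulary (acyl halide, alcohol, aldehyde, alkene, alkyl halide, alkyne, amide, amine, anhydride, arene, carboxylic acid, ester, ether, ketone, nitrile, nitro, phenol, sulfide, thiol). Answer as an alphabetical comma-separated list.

alcohol, alkene, alkyl halide, amide, amine, arene, ester, ether

Taking each segment in turn:
  H2NCH2: –NH2 on an sp³ carbon with no adjacent C=O → amine.
  CH(CH2OH): pendant –CH2OH on an sp³ backbone C → alcohol.
  CH(OCOCH3): pendant –OC(=O)CH3: an acyloxy group → ester.
  CH(CH2Cl): pendant –CH2X: halogen on sp³ carbon → alkyl halide.
  CH(C6H5): pendant –C6H5: benzene ring → arene.
  CH(CH2F): pendant –CH2X: halogen on sp³ carbon → alkyl halide.
  CH(NHCOCH3): pendant –NHC(=O)CH3: N bonded to a carbonyl → amide (not amine).
  CH(OCH3): pendant –OCH3: C–O–C with sp³ C, no adjacent C=O → ether.
  C6H4: para-disubstituted benzene ring → arene.
  CH(CH=CH2): pendant –CH=CH2: C=C double bond → alkene.
  COOCH3: –C(=O)OCH3: carbonyl C bonded to C and to –OCH3 → ester (not ketone + ether).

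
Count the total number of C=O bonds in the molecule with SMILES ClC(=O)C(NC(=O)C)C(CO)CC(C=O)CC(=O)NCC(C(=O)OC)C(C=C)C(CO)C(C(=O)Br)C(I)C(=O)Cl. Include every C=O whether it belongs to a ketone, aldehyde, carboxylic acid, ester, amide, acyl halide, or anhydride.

7

ClCO: acyl halide, 1 C=O (running total 1).
CH(NHCOCH3): amide, 1 C=O (running total 2).
CH(CHO): aldehyde, 1 C=O (running total 3).
CH2CONHCH2: amide, 1 C=O (running total 4).
CH(COOCH3): ester, 1 C=O (running total 5).
CH(COBr): acyl halide, 1 C=O (running total 6).
COCl: acyl halide, 1 C=O (running total 7).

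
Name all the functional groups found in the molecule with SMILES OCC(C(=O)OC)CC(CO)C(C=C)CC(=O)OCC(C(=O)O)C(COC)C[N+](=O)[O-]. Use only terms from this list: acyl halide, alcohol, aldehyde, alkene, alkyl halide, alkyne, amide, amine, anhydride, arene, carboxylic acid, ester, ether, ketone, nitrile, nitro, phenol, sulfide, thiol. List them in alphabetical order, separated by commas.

Working along the chain:
  HOCH2: HO– on an sp³ carbon → alcohol.
  CH(COOCH3): pendant –COOCH3: carbonyl C bonded to C and –OCH3 → ester.
  CH(CH2OH): pendant –CH2OH on an sp³ backbone C → alcohol.
  CH(CH=CH2): pendant –CH=CH2: C=C double bond → alkene.
  CH2COOCH2: –C(=O)–O–C with C on the carbonyl side → ester.
  CH(COOH): pendant –COOH: carbonyl C bonded to C and –OH → carboxylic acid.
  CH(CH2OCH3): pendant –CH2OCH3: C–O–C linkage → ether.
  CH2NO2: –NO2 on carbon → nitro group.

alcohol, alkene, carboxylic acid, ester, ether, nitro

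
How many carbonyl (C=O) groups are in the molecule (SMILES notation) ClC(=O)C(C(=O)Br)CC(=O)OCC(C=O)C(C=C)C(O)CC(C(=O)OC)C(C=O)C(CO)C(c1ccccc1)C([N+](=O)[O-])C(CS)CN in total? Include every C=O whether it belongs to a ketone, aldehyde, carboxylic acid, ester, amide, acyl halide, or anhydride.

ClCO: acyl halide, 1 C=O (running total 1).
CH(COBr): acyl halide, 1 C=O (running total 2).
CH2COOCH2: ester, 1 C=O (running total 3).
CH(CHO): aldehyde, 1 C=O (running total 4).
CH(COOCH3): ester, 1 C=O (running total 5).
CH(CHO): aldehyde, 1 C=O (running total 6).

6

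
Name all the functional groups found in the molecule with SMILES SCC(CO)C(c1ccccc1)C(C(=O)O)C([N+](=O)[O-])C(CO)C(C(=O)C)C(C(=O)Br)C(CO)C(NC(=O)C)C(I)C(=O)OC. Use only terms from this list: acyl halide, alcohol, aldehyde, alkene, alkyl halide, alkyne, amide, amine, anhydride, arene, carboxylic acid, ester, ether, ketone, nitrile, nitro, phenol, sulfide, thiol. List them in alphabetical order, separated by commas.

–SH on an sp³ carbon → thiol.
pendant –CH2OH on an sp³ backbone C → alcohol.
pendant –C6H5: benzene ring → arene.
pendant –COOH: carbonyl C bonded to C and –OH → carboxylic acid.
–NO2 on an sp³ carbon → nitro (the N=O is not a carbonyl).
pendant –CH2OH on an sp³ backbone C → alcohol.
pendant –COCH3: carbonyl C bonded to two carbons → ketone.
pendant –C(=O)X: carbonyl C bonded to C and halogen → acyl halide.
pendant –CH2OH on an sp³ backbone C → alcohol.
pendant –NHC(=O)CH3: N bonded to a carbonyl → amide (not amine).
halogen on an sp³ carbon → alkyl halide.
–C(=O)OCH3: carbonyl C bonded to C and to –OCH3 → ester (not ketone + ether).

acyl halide, alcohol, alkyl halide, amide, arene, carboxylic acid, ester, ketone, nitro, thiol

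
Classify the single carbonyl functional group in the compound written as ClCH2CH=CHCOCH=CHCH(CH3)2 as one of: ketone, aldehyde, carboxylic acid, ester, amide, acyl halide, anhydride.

The carbonyl is in the CO segment: –C(=O)– with carbon on both sides → ketone.

ketone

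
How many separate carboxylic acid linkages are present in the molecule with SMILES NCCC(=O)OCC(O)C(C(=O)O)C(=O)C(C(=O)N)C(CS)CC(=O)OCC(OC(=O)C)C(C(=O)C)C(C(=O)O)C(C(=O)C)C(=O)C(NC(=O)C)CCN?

2

Reading the structure from left to right:
  H2NCH2: –NH2 on an sp³ carbon with no adjacent C=O → amine.
  CH2COOCH2: –C(=O)–O–C with C on the carbonyl side → ester.
  CH(OH): –OH on an sp³ carbon → alcohol (secondary).
  CH(COOH): pendant –COOH: carbonyl C bonded to C and –OH → carboxylic acid.
  CO: –C(=O)– with carbon on both sides → ketone.
  CH(CONH2): pendant –CONH2: carbonyl C bonded to C and N → amide.
  CH(CH2SH): pendant –CH2SH → thiol.
  CH2COOCH2: –C(=O)–O–C with C on the carbonyl side → ester.
  CH(OCOCH3): pendant –OC(=O)CH3: an acyloxy group → ester.
  CH(COCH3): pendant –COCH3: carbonyl C bonded to two carbons → ketone.
  CH(COOH): pendant –COOH: carbonyl C bonded to C and –OH → carboxylic acid.
  CH(COCH3): pendant –COCH3: carbonyl C bonded to two carbons → ketone.
  CO: –C(=O)– with carbon on both sides → ketone.
  CH(NHCOCH3): pendant –NHC(=O)CH3: N bonded to a carbonyl → amide (not amine).
  CH2NH2: –NH2 on an sp³ carbon with no adjacent C=O → amine.
Carboxylic acid appears at: CH(COOH), CH(COOH) → 2.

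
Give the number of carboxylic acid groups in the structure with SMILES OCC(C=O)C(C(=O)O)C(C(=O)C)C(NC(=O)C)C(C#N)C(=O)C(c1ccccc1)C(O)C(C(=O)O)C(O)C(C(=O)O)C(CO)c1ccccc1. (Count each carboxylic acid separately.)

3

Taking each segment in turn:
  HOCH2: HO– on an sp³ carbon → alcohol.
  CH(CHO): pendant –CHO: carbonyl C bonded to C and H → aldehyde.
  CH(COOH): pendant –COOH: carbonyl C bonded to C and –OH → carboxylic acid.
  CH(COCH3): pendant –COCH3: carbonyl C bonded to two carbons → ketone.
  CH(NHCOCH3): pendant –NHC(=O)CH3: N bonded to a carbonyl → amide (not amine).
  CH(CN): pendant –C≡N: nitrile.
  CO: –C(=O)– with carbon on both sides → ketone.
  CH(C6H5): pendant –C6H5: benzene ring → arene.
  CH(OH): –OH on an sp³ carbon → alcohol (secondary).
  CH(COOH): pendant –COOH: carbonyl C bonded to C and –OH → carboxylic acid.
  CH(OH): –OH on an sp³ carbon → alcohol (secondary).
  CH(COOH): pendant –COOH: carbonyl C bonded to C and –OH → carboxylic acid.
  CH(CH2OH): pendant –CH2OH on an sp³ backbone C → alcohol.
  C6H5: –C6H5 phenyl ring → arene.
Carboxylic acid appears at: CH(COOH), CH(COOH), CH(COOH) → 3.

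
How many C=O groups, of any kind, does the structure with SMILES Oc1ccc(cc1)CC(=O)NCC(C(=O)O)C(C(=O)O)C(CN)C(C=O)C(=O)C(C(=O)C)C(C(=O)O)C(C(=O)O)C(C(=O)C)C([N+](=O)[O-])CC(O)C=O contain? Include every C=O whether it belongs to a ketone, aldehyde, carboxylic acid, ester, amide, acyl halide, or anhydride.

10

CH2CONHCH2: amide, 1 C=O (running total 1).
CH(COOH): carboxylic acid, 1 C=O (running total 2).
CH(COOH): carboxylic acid, 1 C=O (running total 3).
CH(CHO): aldehyde, 1 C=O (running total 4).
CO: ketone, 1 C=O (running total 5).
CH(COCH3): ketone, 1 C=O (running total 6).
CH(COOH): carboxylic acid, 1 C=O (running total 7).
CH(COOH): carboxylic acid, 1 C=O (running total 8).
CH(COCH3): ketone, 1 C=O (running total 9).
CHO: aldehyde, 1 C=O (running total 10).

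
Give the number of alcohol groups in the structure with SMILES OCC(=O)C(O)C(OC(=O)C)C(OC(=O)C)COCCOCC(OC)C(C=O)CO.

HO– on an sp³ carbon → alcohol.
–C(=O)– with carbon on both sides → ketone.
–OH on an sp³ carbon → alcohol (secondary).
pendant –OC(=O)CH3: an acyloxy group → ester.
pendant –OC(=O)CH3: an acyloxy group → ester.
C–O–C with sp³ carbons on both sides and no adjacent C=O → ether.
C–O–C with sp³ carbons on both sides and no adjacent C=O → ether.
pendant –OCH3: C–O–C with sp³ C, no adjacent C=O → ether.
pendant –CHO: carbonyl C bonded to C and H → aldehyde.
–OH on an sp³ carbon → alcohol.
Alcohol appears at: HOCH2, CH(OH), CH2OH → 3.

3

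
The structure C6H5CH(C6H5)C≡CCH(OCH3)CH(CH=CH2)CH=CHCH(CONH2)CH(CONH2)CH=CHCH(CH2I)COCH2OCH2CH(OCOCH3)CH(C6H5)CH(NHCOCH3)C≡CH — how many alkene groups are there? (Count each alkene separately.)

3

Working along the chain:
  C6H5: C6H5– phenyl ring → arene.
  CH(C6H5): pendant –C6H5: benzene ring → arene.
  C≡C: C≡C triple bond → alkyne.
  CH(OCH3): pendant –OCH3: C–O–C with sp³ C, no adjacent C=O → ether.
  CH(CH=CH2): pendant –CH=CH2: C=C double bond → alkene.
  CH=CH: C=C double bond → alkene.
  CH(CONH2): pendant –CONH2: carbonyl C bonded to C and N → amide.
  CH(CONH2): pendant –CONH2: carbonyl C bonded to C and N → amide.
  CH=CH: C=C double bond → alkene.
  CH(CH2I): pendant –CH2X: halogen on sp³ carbon → alkyl halide.
  CO: –C(=O)– with carbon on both sides → ketone.
  CH2OCH2: C–O–C with sp³ carbons on both sides and no adjacent C=O → ether.
  CH(OCOCH3): pendant –OC(=O)CH3: an acyloxy group → ester.
  CH(C6H5): pendant –C6H5: benzene ring → arene.
  CH(NHCOCH3): pendant –NHC(=O)CH3: N bonded to a carbonyl → amide (not amine).
  C≡CH: C≡C triple bond → alkyne.
Alkene appears at: CH(CH=CH2), CH=CH, CH=CH → 3.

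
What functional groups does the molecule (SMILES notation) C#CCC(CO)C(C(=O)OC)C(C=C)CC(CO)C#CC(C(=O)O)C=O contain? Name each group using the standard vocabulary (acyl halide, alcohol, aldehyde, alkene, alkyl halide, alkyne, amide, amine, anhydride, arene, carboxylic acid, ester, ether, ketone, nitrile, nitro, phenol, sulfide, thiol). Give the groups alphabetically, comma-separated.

Working along the chain:
  HC≡C: C≡C triple bond → alkyne.
  CH(CH2OH): pendant –CH2OH on an sp³ backbone C → alcohol.
  CH(COOCH3): pendant –COOCH3: carbonyl C bonded to C and –OCH3 → ester.
  CH(CH=CH2): pendant –CH=CH2: C=C double bond → alkene.
  CH(CH2OH): pendant –CH2OH on an sp³ backbone C → alcohol.
  C≡C: C≡C triple bond → alkyne.
  CH(COOH): pendant –COOH: carbonyl C bonded to C and –OH → carboxylic acid.
  CHO: terminal –CHO: carbonyl C bonded to H and C → aldehyde.

alcohol, aldehyde, alkene, alkyne, carboxylic acid, ester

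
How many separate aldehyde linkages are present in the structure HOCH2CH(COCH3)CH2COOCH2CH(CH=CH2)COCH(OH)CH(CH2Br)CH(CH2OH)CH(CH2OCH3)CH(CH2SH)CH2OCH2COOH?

0

HO– on an sp³ carbon → alcohol.
pendant –COCH3: carbonyl C bonded to two carbons → ketone.
–C(=O)–O–C with C on the carbonyl side → ester.
pendant –CH=CH2: C=C double bond → alkene.
–C(=O)– with carbon on both sides → ketone.
–OH on an sp³ carbon → alcohol (secondary).
pendant –CH2X: halogen on sp³ carbon → alkyl halide.
pendant –CH2OH on an sp³ backbone C → alcohol.
pendant –CH2OCH3: C–O–C linkage → ether.
pendant –CH2SH → thiol.
C–O–C with sp³ carbons on both sides and no adjacent C=O → ether.
–COOH: carbonyl C bonded to –OH and C → carboxylic acid (the –OH is not a separate alcohol).
No segment is a aldehyde: CH(COCH3) is ketone, not aldehyde; CH2COOCH2 is ester, not aldehyde; CO is ketone, not aldehyde. → 0.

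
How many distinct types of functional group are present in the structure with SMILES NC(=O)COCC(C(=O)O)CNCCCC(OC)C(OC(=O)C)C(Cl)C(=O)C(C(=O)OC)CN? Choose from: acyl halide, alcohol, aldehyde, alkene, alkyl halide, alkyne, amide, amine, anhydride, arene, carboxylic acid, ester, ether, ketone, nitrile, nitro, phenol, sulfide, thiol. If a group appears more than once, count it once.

Taking each segment in turn:
  H2NCO: –C(=O)NH2: carbonyl C bonded to C and to N → amide (the N is not a separate amine).
  CH2OCH2: C–O–C with sp³ carbons on both sides and no adjacent C=O → ether.
  CH(COOH): pendant –COOH: carbonyl C bonded to C and –OH → carboxylic acid.
  CH2NHCH2: C–N–C with sp³ carbons and no adjacent C=O → amine (secondary).
  CH(OCH3): pendant –OCH3: C–O–C with sp³ C, no adjacent C=O → ether.
  CH(OCOCH3): pendant –OC(=O)CH3: an acyloxy group → ester.
  CH(Cl): halogen on an sp³ carbon → alkyl halide.
  CO: –C(=O)– with carbon on both sides → ketone.
  CH(COOCH3): pendant –COOCH3: carbonyl C bonded to C and –OCH3 → ester.
  CH2NH2: –NH2 on an sp³ carbon with no adjacent C=O → amine.
Distinct types present: alkyl halide, amide, amine, carboxylic acid, ester, ether, ketone.

7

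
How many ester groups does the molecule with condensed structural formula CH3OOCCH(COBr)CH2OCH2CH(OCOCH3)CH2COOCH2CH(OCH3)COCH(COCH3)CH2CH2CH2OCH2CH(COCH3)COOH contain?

CH3O–C(=O)–: carbonyl C bonded to C and to –OCH3 → ester (not ketone + ether).
pendant –C(=O)X: carbonyl C bonded to C and halogen → acyl halide.
C–O–C with sp³ carbons on both sides and no adjacent C=O → ether.
pendant –OC(=O)CH3: an acyloxy group → ester.
–C(=O)–O–C with C on the carbonyl side → ester.
pendant –OCH3: C–O–C with sp³ C, no adjacent C=O → ether.
–C(=O)– with carbon on both sides → ketone.
pendant –COCH3: carbonyl C bonded to two carbons → ketone.
C–O–C with sp³ carbons on both sides and no adjacent C=O → ether.
pendant –COCH3: carbonyl C bonded to two carbons → ketone.
–COOH: carbonyl C bonded to –OH and C → carboxylic acid (the –OH is not a separate alcohol).
Ester appears at: CH3OOC, CH(OCOCH3), CH2COOCH2 → 3.

3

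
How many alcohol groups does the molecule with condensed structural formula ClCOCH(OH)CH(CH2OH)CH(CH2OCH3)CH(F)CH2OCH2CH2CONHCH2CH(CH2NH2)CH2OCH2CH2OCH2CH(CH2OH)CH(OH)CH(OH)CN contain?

Reading the structure from left to right:
  ClCO: –C(=O)Cl: carbonyl C bonded to C and to a halogen → acyl halide (not alkyl halide).
  CH(OH): –OH on an sp³ carbon → alcohol (secondary).
  CH(CH2OH): pendant –CH2OH on an sp³ backbone C → alcohol.
  CH(CH2OCH3): pendant –CH2OCH3: C–O–C linkage → ether.
  CH(F): halogen on an sp³ carbon → alkyl halide.
  CH2OCH2: C–O–C with sp³ carbons on both sides and no adjacent C=O → ether.
  CH2CONHCH2: –C(=O)–N– linkage → amide (the N is not an amine).
  CH(CH2NH2): pendant –CH2NH2: N on sp³ C, no adjacent C=O → amine.
  CH2OCH2: C–O–C with sp³ carbons on both sides and no adjacent C=O → ether.
  CH2OCH2: C–O–C with sp³ carbons on both sides and no adjacent C=O → ether.
  CH(CH2OH): pendant –CH2OH on an sp³ backbone C → alcohol.
  CH(OH): –OH on an sp³ carbon → alcohol (secondary).
  CH(OH): –OH on an sp³ carbon → alcohol (secondary).
  CN: –C≡N: carbon triple-bonded to nitrogen → nitrile.
Alcohol appears at: CH(OH), CH(CH2OH), CH(CH2OH), CH(OH), CH(OH) → 5.

5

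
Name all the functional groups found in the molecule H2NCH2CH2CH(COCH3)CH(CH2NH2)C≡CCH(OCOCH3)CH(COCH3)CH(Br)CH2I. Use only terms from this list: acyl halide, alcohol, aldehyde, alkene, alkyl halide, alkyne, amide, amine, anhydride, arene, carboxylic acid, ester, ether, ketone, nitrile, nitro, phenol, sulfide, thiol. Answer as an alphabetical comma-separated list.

alkyl halide, alkyne, amine, ester, ketone

–NH2 on an sp³ carbon with no adjacent C=O → amine.
pendant –COCH3: carbonyl C bonded to two carbons → ketone.
pendant –CH2NH2: N on sp³ C, no adjacent C=O → amine.
C≡C triple bond → alkyne.
pendant –OC(=O)CH3: an acyloxy group → ester.
pendant –COCH3: carbonyl C bonded to two carbons → ketone.
halogen on an sp³ carbon → alkyl halide.
halogen on an sp³ carbon → alkyl halide.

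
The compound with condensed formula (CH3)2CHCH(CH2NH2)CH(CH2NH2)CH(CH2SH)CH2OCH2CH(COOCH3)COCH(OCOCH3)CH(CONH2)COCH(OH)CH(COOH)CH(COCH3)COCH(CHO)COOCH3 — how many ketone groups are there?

4

Working along the chain:
  CH(CH2NH2): pendant –CH2NH2: N on sp³ C, no adjacent C=O → amine.
  CH(CH2NH2): pendant –CH2NH2: N on sp³ C, no adjacent C=O → amine.
  CH(CH2SH): pendant –CH2SH → thiol.
  CH2OCH2: C–O–C with sp³ carbons on both sides and no adjacent C=O → ether.
  CH(COOCH3): pendant –COOCH3: carbonyl C bonded to C and –OCH3 → ester.
  CO: –C(=O)– with carbon on both sides → ketone.
  CH(OCOCH3): pendant –OC(=O)CH3: an acyloxy group → ester.
  CH(CONH2): pendant –CONH2: carbonyl C bonded to C and N → amide.
  CO: –C(=O)– with carbon on both sides → ketone.
  CH(OH): –OH on an sp³ carbon → alcohol (secondary).
  CH(COOH): pendant –COOH: carbonyl C bonded to C and –OH → carboxylic acid.
  CH(COCH3): pendant –COCH3: carbonyl C bonded to two carbons → ketone.
  CO: –C(=O)– with carbon on both sides → ketone.
  CH(CHO): pendant –CHO: carbonyl C bonded to C and H → aldehyde.
  COOCH3: –C(=O)OCH3: carbonyl C bonded to C and to –OCH3 → ester (not ketone + ether).
Ketone appears at: CO, CO, CH(COCH3), CO → 4.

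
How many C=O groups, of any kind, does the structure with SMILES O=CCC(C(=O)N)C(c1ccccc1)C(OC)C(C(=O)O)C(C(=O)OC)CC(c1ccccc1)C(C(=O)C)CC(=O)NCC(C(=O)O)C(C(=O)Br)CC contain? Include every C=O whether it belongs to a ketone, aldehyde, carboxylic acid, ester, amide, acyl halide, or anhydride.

OHC: aldehyde, 1 C=O (running total 1).
CH(CONH2): amide, 1 C=O (running total 2).
CH(COOH): carboxylic acid, 1 C=O (running total 3).
CH(COOCH3): ester, 1 C=O (running total 4).
CH(COCH3): ketone, 1 C=O (running total 5).
CH2CONHCH2: amide, 1 C=O (running total 6).
CH(COOH): carboxylic acid, 1 C=O (running total 7).
CH(COBr): acyl halide, 1 C=O (running total 8).

8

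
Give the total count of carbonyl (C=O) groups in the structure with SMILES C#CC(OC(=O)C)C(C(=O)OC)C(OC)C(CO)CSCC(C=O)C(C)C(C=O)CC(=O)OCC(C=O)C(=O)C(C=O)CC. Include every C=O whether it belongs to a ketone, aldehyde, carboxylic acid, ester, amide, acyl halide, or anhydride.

8

CH(OCOCH3): ester, 1 C=O (running total 1).
CH(COOCH3): ester, 1 C=O (running total 2).
CH(CHO): aldehyde, 1 C=O (running total 3).
CH(CHO): aldehyde, 1 C=O (running total 4).
CH2COOCH2: ester, 1 C=O (running total 5).
CH(CHO): aldehyde, 1 C=O (running total 6).
CO: ketone, 1 C=O (running total 7).
CH(CHO): aldehyde, 1 C=O (running total 8).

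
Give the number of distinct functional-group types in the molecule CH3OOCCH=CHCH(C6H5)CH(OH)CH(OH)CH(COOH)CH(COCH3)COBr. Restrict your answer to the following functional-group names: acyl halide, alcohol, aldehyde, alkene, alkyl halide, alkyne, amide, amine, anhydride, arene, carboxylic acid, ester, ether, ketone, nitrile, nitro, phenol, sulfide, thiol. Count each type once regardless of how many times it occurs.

7

CH3O–C(=O)–: carbonyl C bonded to C and to –OCH3 → ester (not ketone + ether).
C=C double bond → alkene.
pendant –C6H5: benzene ring → arene.
–OH on an sp³ carbon → alcohol (secondary).
–OH on an sp³ carbon → alcohol (secondary).
pendant –COOH: carbonyl C bonded to C and –OH → carboxylic acid.
pendant –COCH3: carbonyl C bonded to two carbons → ketone.
–C(=O)Br: carbonyl C bonded to C and to a halogen → acyl halide (not alkyl halide).
Distinct types present: acyl halide, alcohol, alkene, arene, carboxylic acid, ester, ketone.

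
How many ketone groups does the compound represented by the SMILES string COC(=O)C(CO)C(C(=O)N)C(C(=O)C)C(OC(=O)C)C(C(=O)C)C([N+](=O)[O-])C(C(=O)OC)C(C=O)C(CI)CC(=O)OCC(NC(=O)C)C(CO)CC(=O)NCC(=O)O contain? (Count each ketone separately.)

2

Working along the chain:
  CH3OOC: CH3O–C(=O)–: carbonyl C bonded to C and to –OCH3 → ester (not ketone + ether).
  CH(CH2OH): pendant –CH2OH on an sp³ backbone C → alcohol.
  CH(CONH2): pendant –CONH2: carbonyl C bonded to C and N → amide.
  CH(COCH3): pendant –COCH3: carbonyl C bonded to two carbons → ketone.
  CH(OCOCH3): pendant –OC(=O)CH3: an acyloxy group → ester.
  CH(COCH3): pendant –COCH3: carbonyl C bonded to two carbons → ketone.
  CH(NO2): –NO2 on an sp³ carbon → nitro (the N=O is not a carbonyl).
  CH(COOCH3): pendant –COOCH3: carbonyl C bonded to C and –OCH3 → ester.
  CH(CHO): pendant –CHO: carbonyl C bonded to C and H → aldehyde.
  CH(CH2I): pendant –CH2X: halogen on sp³ carbon → alkyl halide.
  CH2COOCH2: –C(=O)–O–C with C on the carbonyl side → ester.
  CH(NHCOCH3): pendant –NHC(=O)CH3: N bonded to a carbonyl → amide (not amine).
  CH(CH2OH): pendant –CH2OH on an sp³ backbone C → alcohol.
  CH2CONHCH2: –C(=O)–N– linkage → amide (the N is not an amine).
  COOH: –COOH: carbonyl C bonded to –OH and C → carboxylic acid (the –OH is not a separate alcohol).
Ketone appears at: CH(COCH3), CH(COCH3) → 2.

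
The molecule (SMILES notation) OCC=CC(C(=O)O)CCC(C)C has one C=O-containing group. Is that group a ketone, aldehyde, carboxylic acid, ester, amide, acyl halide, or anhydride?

The carbonyl is in the CH(COOH) segment: pendant –COOH: carbonyl C bonded to C and –OH → carboxylic acid.

carboxylic acid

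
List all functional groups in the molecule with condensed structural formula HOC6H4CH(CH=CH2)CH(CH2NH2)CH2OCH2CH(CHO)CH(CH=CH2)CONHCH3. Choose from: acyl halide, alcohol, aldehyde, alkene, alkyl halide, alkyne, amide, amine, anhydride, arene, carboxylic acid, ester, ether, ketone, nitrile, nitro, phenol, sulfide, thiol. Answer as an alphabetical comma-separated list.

aldehyde, alkene, amide, amine, arene, ether, phenol

Working along the chain:
  HOC6H4: –OH attached directly to an aromatic ring → phenol (not alcohol); the ring itself is an arene.
  CH(CH=CH2): pendant –CH=CH2: C=C double bond → alkene.
  CH(CH2NH2): pendant –CH2NH2: N on sp³ C, no adjacent C=O → amine.
  CH2OCH2: C–O–C with sp³ carbons on both sides and no adjacent C=O → ether.
  CH(CHO): pendant –CHO: carbonyl C bonded to C and H → aldehyde.
  CH(CH=CH2): pendant –CH=CH2: C=C double bond → alkene.
  CONHCH3: –C(=O)NHCH3: carbonyl C bonded to C and to N → amide (the N is not an amine).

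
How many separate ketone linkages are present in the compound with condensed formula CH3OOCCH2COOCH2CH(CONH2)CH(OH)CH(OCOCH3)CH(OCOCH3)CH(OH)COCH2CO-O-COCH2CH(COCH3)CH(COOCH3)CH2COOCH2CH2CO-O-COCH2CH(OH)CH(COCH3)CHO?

3

CH3O–C(=O)–: carbonyl C bonded to C and to –OCH3 → ester (not ketone + ether).
–C(=O)–O–C with C on the carbonyl side → ester.
pendant –CONH2: carbonyl C bonded to C and N → amide.
–OH on an sp³ carbon → alcohol (secondary).
pendant –OC(=O)CH3: an acyloxy group → ester.
pendant –OC(=O)CH3: an acyloxy group → ester.
–OH on an sp³ carbon → alcohol (secondary).
–C(=O)– with carbon on both sides → ketone.
two acyl groups sharing one oxygen, –C(=O)–O–C(=O)– → anhydride.
pendant –COCH3: carbonyl C bonded to two carbons → ketone.
pendant –COOCH3: carbonyl C bonded to C and –OCH3 → ester.
–C(=O)–O–C with C on the carbonyl side → ester.
two acyl groups sharing one oxygen, –C(=O)–O–C(=O)– → anhydride.
–OH on an sp³ carbon → alcohol (secondary).
pendant –COCH3: carbonyl C bonded to two carbons → ketone.
terminal –CHO: carbonyl C bonded to H and C → aldehyde.
Ketone appears at: CO, CH(COCH3), CH(COCH3) → 3.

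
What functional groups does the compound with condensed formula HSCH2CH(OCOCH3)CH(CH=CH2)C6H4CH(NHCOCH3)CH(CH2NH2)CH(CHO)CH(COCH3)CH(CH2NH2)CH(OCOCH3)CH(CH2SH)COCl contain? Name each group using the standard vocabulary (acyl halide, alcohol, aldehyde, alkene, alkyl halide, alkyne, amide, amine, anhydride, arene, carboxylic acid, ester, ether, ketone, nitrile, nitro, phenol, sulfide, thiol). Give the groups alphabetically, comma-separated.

acyl halide, aldehyde, alkene, amide, amine, arene, ester, ketone, thiol

Reading the structure from left to right:
  HSCH2: –SH on an sp³ carbon → thiol.
  CH(OCOCH3): pendant –OC(=O)CH3: an acyloxy group → ester.
  CH(CH=CH2): pendant –CH=CH2: C=C double bond → alkene.
  C6H4: para-disubstituted benzene ring → arene.
  CH(NHCOCH3): pendant –NHC(=O)CH3: N bonded to a carbonyl → amide (not amine).
  CH(CH2NH2): pendant –CH2NH2: N on sp³ C, no adjacent C=O → amine.
  CH(CHO): pendant –CHO: carbonyl C bonded to C and H → aldehyde.
  CH(COCH3): pendant –COCH3: carbonyl C bonded to two carbons → ketone.
  CH(CH2NH2): pendant –CH2NH2: N on sp³ C, no adjacent C=O → amine.
  CH(OCOCH3): pendant –OC(=O)CH3: an acyloxy group → ester.
  CH(CH2SH): pendant –CH2SH → thiol.
  COCl: –C(=O)Cl: carbonyl C bonded to C and to a halogen → acyl halide (not alkyl halide).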